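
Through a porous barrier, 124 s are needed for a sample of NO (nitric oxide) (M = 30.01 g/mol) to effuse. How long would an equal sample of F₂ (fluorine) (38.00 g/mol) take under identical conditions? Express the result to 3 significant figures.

Using Graham's law: t_F₂/t_NO = √(M_F₂/M_NO) = √(38.00/30.01) = √1.266 = 1.125.
So the time for F₂ is 124 × 1.125 = 140 s.

140 s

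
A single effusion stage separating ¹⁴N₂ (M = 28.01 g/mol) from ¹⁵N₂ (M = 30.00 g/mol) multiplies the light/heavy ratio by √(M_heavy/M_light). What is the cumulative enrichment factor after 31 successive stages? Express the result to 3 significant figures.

Overall factor = α^31 with α = √(30.00/28.01), i.e. (30.00/28.01)^(31/2).
= 1.07105^(31/2) = 2.90.

2.90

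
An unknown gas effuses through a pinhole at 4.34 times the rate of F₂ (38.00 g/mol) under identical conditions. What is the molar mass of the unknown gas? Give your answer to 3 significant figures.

2.02 g/mol

Since effusion rate ∝ 1/√M, rate_X/rate_F₂ = √(M_F₂/M_X).
4.34 = √(38.00/M_X)
M_X = 38.00 / 4.34² = 38.00 / 18.84 = 2.02 g/mol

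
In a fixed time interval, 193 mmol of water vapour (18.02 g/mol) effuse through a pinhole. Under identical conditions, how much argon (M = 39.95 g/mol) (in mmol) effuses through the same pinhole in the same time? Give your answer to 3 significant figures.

130 mmol

By Graham's law, rate_Ar/rate_H₂O = √(M_H₂O/M_Ar) = √(18.02/39.95) = √0.4511 = 0.6716.
So the amount for Ar is 193 × 0.6716 = 130 mmol.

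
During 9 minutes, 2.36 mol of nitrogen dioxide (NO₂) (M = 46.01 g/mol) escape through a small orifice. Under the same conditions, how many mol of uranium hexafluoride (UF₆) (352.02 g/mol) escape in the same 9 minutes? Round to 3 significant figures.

0.853 mol

From Graham's law, rate_UF₆/rate_NO₂ = √(M_NO₂/M_UF₆) = √(46.01/352.02) = √0.1307 = 0.3615.
So the amount for UF₆ is 2.36 × 0.3615 = 0.853 mol.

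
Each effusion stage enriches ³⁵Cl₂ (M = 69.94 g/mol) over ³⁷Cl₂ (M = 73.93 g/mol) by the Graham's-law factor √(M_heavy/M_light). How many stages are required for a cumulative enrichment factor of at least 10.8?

Per stage α = (73.93/69.94)^(1/2) = 1.05705^0.5, giving ln α = 0.02774.
Need α^N ≥ 10.8 ⇒ N ≥ ln(10.8) / ln α = 2.380 / 0.02774 = 85.78.
So at least 86 stages are needed.

86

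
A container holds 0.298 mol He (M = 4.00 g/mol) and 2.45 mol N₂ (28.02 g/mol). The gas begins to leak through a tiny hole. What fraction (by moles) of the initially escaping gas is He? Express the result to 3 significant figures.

0.244

Rate_i ∝ x_i/√M_i (Graham's law weighted by mole fraction), so the effusate composition follows n_i/√M_i.
x_He(eff) = (n_He/√M_He) / (n_He/√M_He + n_N₂/√M_N₂)
= (0.298/√4.00) / (0.298/√4.00 + 2.45/√28.02) = 0.1490/(0.1490 + 0.4628) = 0.244.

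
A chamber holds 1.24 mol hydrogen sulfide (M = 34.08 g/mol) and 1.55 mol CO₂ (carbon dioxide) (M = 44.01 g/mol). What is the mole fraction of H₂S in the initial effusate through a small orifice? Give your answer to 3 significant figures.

0.476

Each component's effusion rate ∝ (its partial pressure)·(1/√M) ∝ n_i/√M_i.
So x_H₂S in the escaping gas = (n_H₂S/√M_H₂S) / Σ(n_i/√M_i)
= (1.24/√34.08) / (1.24/√34.08 + 1.55/√44.01) = 0.2124/(0.2124 + 0.2336) = 0.476.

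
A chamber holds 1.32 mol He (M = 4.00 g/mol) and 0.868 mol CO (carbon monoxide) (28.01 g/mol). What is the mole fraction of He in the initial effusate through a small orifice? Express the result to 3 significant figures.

Rate_i ∝ x_i/√M_i (Graham's law weighted by mole fraction), so the effusate composition follows n_i/√M_i.
x_He(eff) = (n_He/√M_He) / (n_He/√M_He + n_CO/√M_CO)
= (1.32/√4.00) / (1.32/√4.00 + 0.868/√28.01) = 0.6600/(0.6600 + 0.1640) = 0.801.

0.801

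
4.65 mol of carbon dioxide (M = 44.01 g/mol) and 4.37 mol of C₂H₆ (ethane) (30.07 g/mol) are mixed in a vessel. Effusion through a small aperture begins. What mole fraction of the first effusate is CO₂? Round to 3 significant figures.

0.468

Rate_i ∝ x_i/√M_i (Graham's law weighted by mole fraction), so the effusate composition follows n_i/√M_i.
x_CO₂(eff) = (n_CO₂/√M_CO₂) / (n_CO₂/√M_CO₂ + n_C₂H₆/√M_C₂H₆)
= (4.65/√44.01) / (4.65/√44.01 + 4.37/√30.07) = 0.7009/(0.7009 + 0.7969) = 0.468.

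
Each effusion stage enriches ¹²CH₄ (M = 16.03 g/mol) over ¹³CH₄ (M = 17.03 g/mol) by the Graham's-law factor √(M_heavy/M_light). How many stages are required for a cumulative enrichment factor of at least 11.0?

80

With α = √(17.03/16.03) per stage, ln α = ½ ln(1.06238) = 0.03026.
Need α^N ≥ 11.0 ⇒ N ≥ ln(11.0) / ln α = 2.398 / 0.03026 = 79.25.
Rounding up, N = 80 stages.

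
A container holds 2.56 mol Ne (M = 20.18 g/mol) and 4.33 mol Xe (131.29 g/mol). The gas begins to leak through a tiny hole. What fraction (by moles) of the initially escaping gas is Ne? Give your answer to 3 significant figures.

Rate_i ∝ x_i/√M_i (Graham's law weighted by mole fraction), so the effusate composition follows n_i/√M_i.
x_Ne(eff) = (n_Ne/√M_Ne) / (n_Ne/√M_Ne + n_Xe/√M_Xe)
= (2.56/√20.18) / (2.56/√20.18 + 4.33/√131.29) = 0.5699/(0.5699 + 0.3779) = 0.601.

0.601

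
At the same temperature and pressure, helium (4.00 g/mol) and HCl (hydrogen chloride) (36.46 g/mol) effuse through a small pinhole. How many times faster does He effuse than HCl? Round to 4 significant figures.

Graham's law gives rate_He/rate_HCl = √(M_HCl/M_He) = √(36.46/4.00) = √9.115 = 3.019.

3.019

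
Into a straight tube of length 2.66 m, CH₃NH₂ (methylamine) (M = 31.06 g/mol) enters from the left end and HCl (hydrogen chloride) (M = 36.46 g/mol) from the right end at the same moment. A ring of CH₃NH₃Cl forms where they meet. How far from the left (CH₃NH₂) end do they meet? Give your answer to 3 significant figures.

1.38 m

Distances travelled in equal time are proportional to diffusion rates, so d_CH₃NH₂/d_HCl = √(M_HCl/M_CH₃NH₂) = √(36.46/31.06) = 1.083.
With d_CH₃NH₂ + d_HCl = 2.66 m, d_HCl = 2.66/(1 + 1.083) = 1.277 m.
d_CH₃NH₂ = 2.66 − 1.277 = 1.38 m.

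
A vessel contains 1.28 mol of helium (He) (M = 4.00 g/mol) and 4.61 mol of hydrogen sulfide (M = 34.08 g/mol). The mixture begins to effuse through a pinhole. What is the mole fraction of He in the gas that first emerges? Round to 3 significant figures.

0.448

Effusion rate of each component ∝ n_i/√M_i (partial pressure × 1/√M).
Mole fraction of He in the effusate = (n_He/√M_He) / (n_He/√M_He + n_H₂S/√M_H₂S)
= (1.28/√4.00) / (1.28/√4.00 + 4.61/√34.08) = 0.6400/(0.6400 + 0.7897) = 0.448.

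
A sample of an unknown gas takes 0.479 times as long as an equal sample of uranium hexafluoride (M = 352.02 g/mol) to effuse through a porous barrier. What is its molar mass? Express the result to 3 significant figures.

80.8 g/mol

By Graham's law, t_X/t_UF₆ = √(M_X/M_UF₆).
0.479 = √(M_X/352.02)
M_X = 352.02 × 0.479² = 352.02 × 0.2294 = 80.8 g/mol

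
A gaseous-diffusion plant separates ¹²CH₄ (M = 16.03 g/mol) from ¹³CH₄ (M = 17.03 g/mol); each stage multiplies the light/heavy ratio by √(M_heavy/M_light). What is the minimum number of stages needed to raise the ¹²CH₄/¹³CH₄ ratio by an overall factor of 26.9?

109

Per stage α = (17.03/16.03)^(1/2) = 1.06238^0.5, giving ln α = 0.03026.
Need α^N ≥ 26.9 ⇒ N ≥ ln(26.9) / ln α = 3.292 / 0.03026 = 108.80.
Minimum whole number of stages: N = 109.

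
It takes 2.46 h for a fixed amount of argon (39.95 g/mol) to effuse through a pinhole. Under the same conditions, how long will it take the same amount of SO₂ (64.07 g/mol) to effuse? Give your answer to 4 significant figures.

Graham's law gives t_SO₂/t_Ar = √(M_SO₂/M_Ar) = √(64.07/39.95) = √1.604 = 1.266.
So the time for SO₂ is 2.46 × 1.266 = 3.115 h.

3.115 h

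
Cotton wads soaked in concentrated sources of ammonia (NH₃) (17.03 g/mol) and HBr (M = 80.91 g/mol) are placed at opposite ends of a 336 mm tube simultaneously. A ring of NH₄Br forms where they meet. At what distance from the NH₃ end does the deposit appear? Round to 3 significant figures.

Graham's law gives d_NH₃/d_HBr = rate_NH₃/rate_HBr = √(M_HBr/M_NH₃) = √(80.91/17.03) = 2.180.
With d_NH₃ + d_HBr = 336 mm, d_HBr = 336/(1 + 2.180) = 105.7 mm.
d_NH₃ = 336 − 105.7 = 230 mm.

230 mm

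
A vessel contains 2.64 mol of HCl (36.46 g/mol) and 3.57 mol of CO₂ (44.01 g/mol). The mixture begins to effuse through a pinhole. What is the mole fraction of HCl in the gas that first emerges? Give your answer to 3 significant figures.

0.448

Rate_i ∝ x_i/√M_i (Graham's law weighted by mole fraction), so the effusate composition follows n_i/√M_i.
So x_HCl in the escaping gas = (n_HCl/√M_HCl) / Σ(n_i/√M_i)
= (2.64/√36.46) / (2.64/√36.46 + 3.57/√44.01) = 0.4372/(0.4372 + 0.5381) = 0.448.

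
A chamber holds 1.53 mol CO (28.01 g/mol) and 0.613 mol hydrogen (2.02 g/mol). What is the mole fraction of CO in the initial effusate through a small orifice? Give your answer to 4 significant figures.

The effusion rate of species i is ∝ p_i/√M_i ∝ n_i/√M_i.
So x_CO in the escaping gas = (n_CO/√M_CO) / Σ(n_i/√M_i)
= (1.53/√28.01) / (1.53/√28.01 + 0.613/√2.02) = 0.2891/(0.2891 + 0.4313) = 0.4013.

0.4013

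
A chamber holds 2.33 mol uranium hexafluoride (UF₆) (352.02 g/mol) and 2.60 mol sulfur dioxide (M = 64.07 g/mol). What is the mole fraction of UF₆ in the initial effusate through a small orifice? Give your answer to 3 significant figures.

Each component's effusion rate ∝ (its partial pressure)·(1/√M) ∝ n_i/√M_i.
So x_UF₆ in the escaping gas = (n_UF₆/√M_UF₆) / Σ(n_i/√M_i)
= (2.33/√352.02) / (2.33/√352.02 + 2.60/√64.07) = 0.1242/(0.1242 + 0.3248) = 0.277.

0.277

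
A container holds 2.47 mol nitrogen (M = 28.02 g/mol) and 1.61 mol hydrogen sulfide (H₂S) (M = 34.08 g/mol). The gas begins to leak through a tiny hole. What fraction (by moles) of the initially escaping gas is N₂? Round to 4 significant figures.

0.6285

Each component's effusion rate ∝ (its partial pressure)·(1/√M) ∝ n_i/√M_i.
So x_N₂ in the escaping gas = (n_N₂/√M_N₂) / Σ(n_i/√M_i)
= (2.47/√28.02) / (2.47/√28.02 + 1.61/√34.08) = 0.4666/(0.4666 + 0.2758) = 0.6285.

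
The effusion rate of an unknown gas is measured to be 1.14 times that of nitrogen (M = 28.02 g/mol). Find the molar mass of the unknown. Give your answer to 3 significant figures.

21.6 g/mol

Since effusion rate ∝ 1/√M, rate_X/rate_N₂ = √(M_N₂/M_X).
1.14 = √(28.02/M_X)
M_X = 28.02 / 1.14² = 28.02 / 1.300 = 21.6 g/mol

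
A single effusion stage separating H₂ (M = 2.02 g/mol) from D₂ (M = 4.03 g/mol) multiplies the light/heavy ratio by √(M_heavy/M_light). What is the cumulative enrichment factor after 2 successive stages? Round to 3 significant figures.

2.00

The single-stage factor is √(M_heavy/M_light), so 2 stages give [√(4.03/2.02)]^2 = (4.03/2.02)^(2/2).
= 1.99505^1 = 2.00.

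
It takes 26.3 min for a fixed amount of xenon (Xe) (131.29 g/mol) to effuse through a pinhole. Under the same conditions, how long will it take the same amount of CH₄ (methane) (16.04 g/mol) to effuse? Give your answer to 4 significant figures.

From Graham's law, t_CH₄/t_Xe = √(M_CH₄/M_Xe) = √(16.04/131.29) = √0.1222 = 0.3495.
So the time for CH₄ is 26.3 × 0.3495 = 9.193 min.

9.193 min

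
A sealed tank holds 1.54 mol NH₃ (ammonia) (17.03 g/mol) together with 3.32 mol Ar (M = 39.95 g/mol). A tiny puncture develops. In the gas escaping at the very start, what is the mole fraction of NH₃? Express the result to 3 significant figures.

The effusion rate of species i is ∝ p_i/√M_i ∝ n_i/√M_i.
Mole fraction of NH₃ in the effusate = (n_NH₃/√M_NH₃) / (n_NH₃/√M_NH₃ + n_Ar/√M_Ar)
= (1.54/√17.03) / (1.54/√17.03 + 3.32/√39.95) = 0.3732/(0.3732 + 0.5253) = 0.415.

0.415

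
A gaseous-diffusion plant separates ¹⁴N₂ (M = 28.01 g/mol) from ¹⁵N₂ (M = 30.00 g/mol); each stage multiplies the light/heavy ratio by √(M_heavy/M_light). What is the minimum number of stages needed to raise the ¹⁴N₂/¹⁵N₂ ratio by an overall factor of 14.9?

79

Single-stage factor α = √(30.00/28.01), so ln α = ½ ln(1.07105) = 0.03432.
Need α^N ≥ 14.9 ⇒ N ≥ ln(14.9) / ln α = 2.701 / 0.03432 = 78.72.
Rounding up, N = 79 stages.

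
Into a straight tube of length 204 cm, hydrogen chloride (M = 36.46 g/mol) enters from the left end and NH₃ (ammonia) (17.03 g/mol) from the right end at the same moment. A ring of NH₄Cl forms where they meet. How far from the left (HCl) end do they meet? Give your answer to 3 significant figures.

82.8 cm

In equal time, each gas travels a distance ∝ its rate ∝ 1/√M, so d_HCl/d_NH₃ = √(M_NH₃/M_HCl) = √(17.03/36.46) = 0.6834.
With d_HCl + d_NH₃ = 204 cm, d_NH₃ = 204/(1 + 0.6834) = 121.2 cm.
d_HCl = 204 − 121.2 = 82.8 cm.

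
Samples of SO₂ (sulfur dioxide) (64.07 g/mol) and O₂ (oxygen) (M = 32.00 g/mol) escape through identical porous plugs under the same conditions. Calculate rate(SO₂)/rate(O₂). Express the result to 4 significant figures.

Using Graham's law: rate_SO₂/rate_O₂ = √(M_O₂/M_SO₂) = √(32.00/64.07) = √0.4995 = 0.7067.

0.7067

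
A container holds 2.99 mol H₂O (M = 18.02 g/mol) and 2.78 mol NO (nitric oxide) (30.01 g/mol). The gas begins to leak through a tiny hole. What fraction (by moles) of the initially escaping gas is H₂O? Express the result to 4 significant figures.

0.5812

Effusion rate of each component ∝ n_i/√M_i (partial pressure × 1/√M).
So x_H₂O in the escaping gas = (n_H₂O/√M_H₂O) / Σ(n_i/√M_i)
= (2.99/√18.02) / (2.99/√18.02 + 2.78/√30.01) = 0.7044/(0.7044 + 0.5075) = 0.5812.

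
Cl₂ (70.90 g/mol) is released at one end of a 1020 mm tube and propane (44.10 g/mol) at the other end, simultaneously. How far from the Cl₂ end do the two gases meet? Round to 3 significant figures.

The fronts meet when d_Cl₂ + d_C₃H₈ = L with d_Cl₂/d_C₃H₈ = √(M_C₃H₈/M_Cl₂) (Graham's law). Here √(M_C₃H₈/M_Cl₂) = √(44.10/70.90) = 0.7887.
With d_Cl₂ + d_C₃H₈ = 1020 mm, d_C₃H₈ = 1020/(1 + 0.7887) = 570.3 mm.
d_Cl₂ = 1020 − 570.3 = 450 mm.

450 mm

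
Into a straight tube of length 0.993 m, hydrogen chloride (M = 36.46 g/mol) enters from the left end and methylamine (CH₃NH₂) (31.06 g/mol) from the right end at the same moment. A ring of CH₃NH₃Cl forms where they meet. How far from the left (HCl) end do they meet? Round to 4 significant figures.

In equal time, each gas travels a distance ∝ its rate ∝ 1/√M, so d_HCl/d_CH₃NH₂ = √(M_CH₃NH₂/M_HCl) = √(31.06/36.46) = 0.9230.
With d_HCl + d_CH₃NH₂ = 0.993 m, d_CH₃NH₂ = 0.993/(1 + 0.9230) = 0.5164 m.
d_HCl = 0.993 − 0.5164 = 0.4766 m.

0.4766 m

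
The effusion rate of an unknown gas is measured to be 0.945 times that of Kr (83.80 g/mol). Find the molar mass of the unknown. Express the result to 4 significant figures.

By Graham's law, rate_X/rate_Kr = √(M_Kr/M_X).
0.945 = √(83.80/M_X)
M_X = 83.80 / 0.945² = 83.80 / 0.8930 = 93.84 g/mol

93.84 g/mol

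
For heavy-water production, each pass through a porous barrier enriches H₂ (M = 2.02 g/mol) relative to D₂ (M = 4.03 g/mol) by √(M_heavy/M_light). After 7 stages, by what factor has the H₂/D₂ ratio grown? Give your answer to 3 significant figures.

After 7 stages the ratio has grown by (√(4.03/2.02))^7 = (4.03/2.02)^(7/2).
= 1.99505^(7/2) = 11.2.

11.2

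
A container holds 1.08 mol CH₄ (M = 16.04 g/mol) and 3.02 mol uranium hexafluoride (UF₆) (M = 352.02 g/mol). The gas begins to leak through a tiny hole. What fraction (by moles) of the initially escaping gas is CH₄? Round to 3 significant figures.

The effusion rate of species i is ∝ p_i/√M_i ∝ n_i/√M_i.
x_CH₄(eff) = (n_CH₄/√M_CH₄) / (n_CH₄/√M_CH₄ + n_UF₆/√M_UF₆)
= (1.08/√16.04) / (1.08/√16.04 + 3.02/√352.02) = 0.2697/(0.2697 + 0.1610) = 0.626.

0.626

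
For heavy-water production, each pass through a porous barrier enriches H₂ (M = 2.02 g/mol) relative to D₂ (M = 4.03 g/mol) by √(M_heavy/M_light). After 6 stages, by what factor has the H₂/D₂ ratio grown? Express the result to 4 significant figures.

Overall factor = α^6 with α = √(4.03/2.02), i.e. (4.03/2.02)^(6/2).
= 1.99505^3 = 7.941.

7.941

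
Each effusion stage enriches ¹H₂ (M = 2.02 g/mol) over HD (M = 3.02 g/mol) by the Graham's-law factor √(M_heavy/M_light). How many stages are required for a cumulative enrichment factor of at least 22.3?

With α = √(3.02/2.02) per stage, ln α = ½ ln(1.49505) = 0.2011.
Need α^N ≥ 22.3 ⇒ N ≥ ln(22.3) / ln α = 3.105 / 0.2011 = 15.44.
Minimum whole number of stages: N = 16.

16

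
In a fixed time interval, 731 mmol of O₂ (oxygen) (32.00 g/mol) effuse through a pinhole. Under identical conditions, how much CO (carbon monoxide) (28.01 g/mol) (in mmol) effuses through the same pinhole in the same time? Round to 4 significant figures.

781.3 mmol

Using Graham's law: rate_CO/rate_O₂ = √(M_O₂/M_CO) = √(32.00/28.01) = √1.142 = 1.069.
So the amount for CO is 731 × 1.069 = 781.3 mmol.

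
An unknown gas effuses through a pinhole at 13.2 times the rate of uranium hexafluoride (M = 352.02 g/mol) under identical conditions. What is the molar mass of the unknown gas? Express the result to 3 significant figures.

From Graham's law, rate_X/rate_UF₆ = √(M_UF₆/M_X).
13.2 = √(352.02/M_X)
M_X = 352.02 / 13.2² = 352.02 / 174.2 = 2.02 g/mol

2.02 g/mol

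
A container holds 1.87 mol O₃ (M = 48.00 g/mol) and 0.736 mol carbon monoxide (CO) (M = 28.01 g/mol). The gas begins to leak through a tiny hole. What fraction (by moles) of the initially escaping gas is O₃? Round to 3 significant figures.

Effusion rate of each component ∝ n_i/√M_i (partial pressure × 1/√M).
x_O₃(eff) = (n_O₃/√M_O₃) / (n_O₃/√M_O₃ + n_CO/√M_CO)
= (1.87/√48.00) / (1.87/√48.00 + 0.736/√28.01) = 0.2699/(0.2699 + 0.1391) = 0.660.

0.660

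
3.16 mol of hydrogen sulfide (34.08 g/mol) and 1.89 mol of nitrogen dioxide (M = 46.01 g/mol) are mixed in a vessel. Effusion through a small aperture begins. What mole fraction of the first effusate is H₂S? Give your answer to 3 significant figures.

0.660

Rate_i ∝ x_i/√M_i (Graham's law weighted by mole fraction), so the effusate composition follows n_i/√M_i.
x_H₂S(eff) = (n_H₂S/√M_H₂S) / (n_H₂S/√M_H₂S + n_NO₂/√M_NO₂)
= (3.16/√34.08) / (3.16/√34.08 + 1.89/√46.01) = 0.5413/(0.5413 + 0.2786) = 0.660.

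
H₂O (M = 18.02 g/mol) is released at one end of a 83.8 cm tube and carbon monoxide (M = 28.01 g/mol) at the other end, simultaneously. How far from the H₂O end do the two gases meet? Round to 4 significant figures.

In equal time, each gas travels a distance ∝ its rate ∝ 1/√M, so d_H₂O/d_CO = √(M_CO/M_H₂O) = √(28.01/18.02) = 1.247.
With d_H₂O + d_CO = 83.8 cm, d_CO = 83.8/(1 + 1.247) = 37.30 cm.
d_H₂O = 83.8 − 37.30 = 46.50 cm.

46.50 cm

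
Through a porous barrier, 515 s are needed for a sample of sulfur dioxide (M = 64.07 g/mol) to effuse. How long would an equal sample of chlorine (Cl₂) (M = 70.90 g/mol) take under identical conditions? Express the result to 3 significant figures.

542 s

By Graham's law, t_Cl₂/t_SO₂ = √(M_Cl₂/M_SO₂) = √(70.90/64.07) = √1.107 = 1.052.
So the time for Cl₂ is 515 × 1.052 = 542 s.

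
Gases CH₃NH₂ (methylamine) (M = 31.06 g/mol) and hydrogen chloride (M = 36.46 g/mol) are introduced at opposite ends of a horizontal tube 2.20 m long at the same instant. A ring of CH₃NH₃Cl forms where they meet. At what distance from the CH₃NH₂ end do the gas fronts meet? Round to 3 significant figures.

Distances travelled in equal time are proportional to diffusion rates, so d_CH₃NH₂/d_HCl = √(M_HCl/M_CH₃NH₂) = √(36.46/31.06) = 1.083.
With d_CH₃NH₂ + d_HCl = 2.20 m, d_HCl = 2.20/(1 + 1.083) = 1.056 m.
d_CH₃NH₂ = 2.20 − 1.056 = 1.14 m.

1.14 m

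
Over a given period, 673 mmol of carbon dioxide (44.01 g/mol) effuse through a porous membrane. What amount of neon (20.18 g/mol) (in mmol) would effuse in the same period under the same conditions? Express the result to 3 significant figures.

By Graham's law, rate_Ne/rate_CO₂ = √(M_CO₂/M_Ne) = √(44.01/20.18) = √2.181 = 1.477.
So the amount for Ne is 673 × 1.477 = 994 mmol.

994 mmol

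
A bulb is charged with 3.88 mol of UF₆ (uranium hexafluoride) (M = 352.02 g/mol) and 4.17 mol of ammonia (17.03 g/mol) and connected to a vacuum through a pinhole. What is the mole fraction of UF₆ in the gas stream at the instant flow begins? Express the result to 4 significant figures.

The effusion rate of species i is ∝ p_i/√M_i ∝ n_i/√M_i.
So x_UF₆ in the escaping gas = (n_UF₆/√M_UF₆) / Σ(n_i/√M_i)
= (3.88/√352.02) / (3.88/√352.02 + 4.17/√17.03) = 0.2068/(0.2068 + 1.010) = 0.1699.

0.1699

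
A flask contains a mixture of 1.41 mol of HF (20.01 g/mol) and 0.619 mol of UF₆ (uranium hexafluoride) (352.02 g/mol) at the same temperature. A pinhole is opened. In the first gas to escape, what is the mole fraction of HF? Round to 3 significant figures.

Effusion rate of each component ∝ n_i/√M_i (partial pressure × 1/√M).
x_HF(eff) = (n_HF/√M_HF) / (n_HF/√M_HF + n_UF₆/√M_UF₆)
= (1.41/√20.01) / (1.41/√20.01 + 0.619/√352.02) = 0.3152/(0.3152 + 0.03299) = 0.905.

0.905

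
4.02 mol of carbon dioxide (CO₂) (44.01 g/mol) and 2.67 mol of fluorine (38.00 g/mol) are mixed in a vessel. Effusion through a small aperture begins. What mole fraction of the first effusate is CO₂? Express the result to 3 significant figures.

0.583

Effusion rate of each component ∝ n_i/√M_i (partial pressure × 1/√M).
So x_CO₂ in the escaping gas = (n_CO₂/√M_CO₂) / Σ(n_i/√M_i)
= (4.02/√44.01) / (4.02/√44.01 + 2.67/√38.00) = 0.6060/(0.6060 + 0.4331) = 0.583.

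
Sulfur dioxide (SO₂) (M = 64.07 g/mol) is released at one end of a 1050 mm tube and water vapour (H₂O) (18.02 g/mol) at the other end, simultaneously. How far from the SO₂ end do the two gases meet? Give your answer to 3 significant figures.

364 mm

In equal time, each gas travels a distance ∝ its rate ∝ 1/√M, so d_SO₂/d_H₂O = √(M_H₂O/M_SO₂) = √(18.02/64.07) = 0.5303.
With d_SO₂ + d_H₂O = 1050 mm, d_H₂O = 1050/(1 + 0.5303) = 686.1 mm.
d_SO₂ = 1050 − 686.1 = 364 mm.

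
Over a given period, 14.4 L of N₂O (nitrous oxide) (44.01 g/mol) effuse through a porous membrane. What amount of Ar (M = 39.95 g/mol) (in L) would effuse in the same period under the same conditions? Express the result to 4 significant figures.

15.11 L

Using Graham's law: rate_Ar/rate_N₂O = √(M_N₂O/M_Ar) = √(44.01/39.95) = √1.102 = 1.050.
So the volume for Ar is 14.4 × 1.050 = 15.11 L.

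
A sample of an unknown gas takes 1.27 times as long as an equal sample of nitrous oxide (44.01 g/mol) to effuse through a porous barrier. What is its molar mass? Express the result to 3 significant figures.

Graham's law gives t_X/t_N₂O = √(M_X/M_N₂O).
1.27 = √(M_X/44.01)
M_X = 44.01 × 1.27² = 44.01 × 1.613 = 71.0 g/mol

71.0 g/mol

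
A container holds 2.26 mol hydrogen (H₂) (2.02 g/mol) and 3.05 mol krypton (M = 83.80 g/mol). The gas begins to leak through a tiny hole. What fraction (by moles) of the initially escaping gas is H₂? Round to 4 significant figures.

Each component's effusion rate ∝ (its partial pressure)·(1/√M) ∝ n_i/√M_i.
Mole fraction of H₂ in the effusate = (n_H₂/√M_H₂) / (n_H₂/√M_H₂ + n_Kr/√M_Kr)
= (2.26/√2.02) / (2.26/√2.02 + 3.05/√83.80) = 1.590/(1.590 + 0.3332) = 0.8268.

0.8268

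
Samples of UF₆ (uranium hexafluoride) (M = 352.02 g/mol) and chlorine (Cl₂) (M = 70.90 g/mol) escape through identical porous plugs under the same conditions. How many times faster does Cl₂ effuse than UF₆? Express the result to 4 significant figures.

2.228

By Graham's law, rate_Cl₂/rate_UF₆ = √(M_UF₆/M_Cl₂) = √(352.02/70.90) = √4.965 = 2.228.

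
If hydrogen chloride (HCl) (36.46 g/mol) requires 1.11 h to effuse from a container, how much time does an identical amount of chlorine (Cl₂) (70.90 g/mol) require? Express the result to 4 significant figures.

By Graham's law, t_Cl₂/t_HCl = √(M_Cl₂/M_HCl) = √(70.90/36.46) = √1.945 = 1.394.
So the time for Cl₂ is 1.11 × 1.394 = 1.548 h.

1.548 h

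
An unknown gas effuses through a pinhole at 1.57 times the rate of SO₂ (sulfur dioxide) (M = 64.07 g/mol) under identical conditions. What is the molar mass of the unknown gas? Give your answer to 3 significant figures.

Using Graham's law: rate_X/rate_SO₂ = √(M_SO₂/M_X).
1.57 = √(64.07/M_X)
M_X = 64.07 / 1.57² = 64.07 / 2.465 = 26.0 g/mol

26.0 g/mol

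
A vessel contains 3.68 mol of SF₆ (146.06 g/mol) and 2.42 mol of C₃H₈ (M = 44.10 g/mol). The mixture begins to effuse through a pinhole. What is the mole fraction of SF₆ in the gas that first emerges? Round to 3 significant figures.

Effusion rate of each component ∝ n_i/√M_i (partial pressure × 1/√M).
Mole fraction of SF₆ in the effusate = (n_SF₆/√M_SF₆) / (n_SF₆/√M_SF₆ + n_C₃H₈/√M_C₃H₈)
= (3.68/√146.06) / (3.68/√146.06 + 2.42/√44.10) = 0.3045/(0.3045 + 0.3644) = 0.455.

0.455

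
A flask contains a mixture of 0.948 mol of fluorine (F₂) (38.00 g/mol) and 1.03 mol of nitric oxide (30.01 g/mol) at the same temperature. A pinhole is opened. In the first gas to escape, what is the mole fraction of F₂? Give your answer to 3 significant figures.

The effusion rate of species i is ∝ p_i/√M_i ∝ n_i/√M_i.
So x_F₂ in the escaping gas = (n_F₂/√M_F₂) / Σ(n_i/√M_i)
= (0.948/√38.00) / (0.948/√38.00 + 1.03/√30.01) = 0.1538/(0.1538 + 0.1880) = 0.450.

0.450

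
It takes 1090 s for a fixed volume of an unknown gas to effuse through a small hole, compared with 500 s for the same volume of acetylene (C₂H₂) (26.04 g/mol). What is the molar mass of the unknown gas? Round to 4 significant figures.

Since effusion rate ∝ 1/√M, t_X/t_C₂H₂ = √(M_X/M_C₂H₂).
1090/500 = 2.180 = √(M_X/26.04)
M_X = 26.04 × 2.180² = 26.04 × 4.752 = 123.8 g/mol

123.8 g/mol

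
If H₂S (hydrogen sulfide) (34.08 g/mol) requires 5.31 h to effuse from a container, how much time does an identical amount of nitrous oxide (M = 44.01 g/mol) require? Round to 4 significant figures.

From Graham's law, t_N₂O/t_H₂S = √(M_N₂O/M_H₂S) = √(44.01/34.08) = √1.291 = 1.136.
So the time for N₂O is 5.31 × 1.136 = 6.034 h.

6.034 h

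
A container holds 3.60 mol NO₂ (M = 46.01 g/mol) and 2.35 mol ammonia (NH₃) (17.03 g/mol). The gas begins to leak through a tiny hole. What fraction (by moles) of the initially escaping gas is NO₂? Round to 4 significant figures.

Effusion rate of each component ∝ n_i/√M_i (partial pressure × 1/√M).
So x_NO₂ in the escaping gas = (n_NO₂/√M_NO₂) / Σ(n_i/√M_i)
= (3.60/√46.01) / (3.60/√46.01 + 2.35/√17.03) = 0.5307/(0.5307 + 0.5695) = 0.4824.

0.4824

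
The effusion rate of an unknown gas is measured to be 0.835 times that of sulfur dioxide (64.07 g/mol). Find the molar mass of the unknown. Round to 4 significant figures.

Graham's law gives rate_X/rate_SO₂ = √(M_SO₂/M_X).
0.835 = √(64.07/M_X)
M_X = 64.07 / 0.835² = 64.07 / 0.6972 = 91.89 g/mol

91.89 g/mol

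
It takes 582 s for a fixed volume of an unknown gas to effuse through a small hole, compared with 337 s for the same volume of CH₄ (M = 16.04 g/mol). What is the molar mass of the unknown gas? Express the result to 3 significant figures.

From Graham's law, t_X/t_CH₄ = √(M_X/M_CH₄).
582/337 = 1.727 = √(M_X/16.04)
M_X = 16.04 × 1.727² = 16.04 × 2.983 = 47.8 g/mol

47.8 g/mol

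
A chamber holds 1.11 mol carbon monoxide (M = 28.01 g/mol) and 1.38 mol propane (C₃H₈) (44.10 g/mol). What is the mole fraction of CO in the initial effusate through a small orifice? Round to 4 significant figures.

Effusion rate of each component ∝ n_i/√M_i (partial pressure × 1/√M).
So x_CO in the escaping gas = (n_CO/√M_CO) / Σ(n_i/√M_i)
= (1.11/√28.01) / (1.11/√28.01 + 1.38/√44.10) = 0.2097/(0.2097 + 0.2078) = 0.5023.

0.5023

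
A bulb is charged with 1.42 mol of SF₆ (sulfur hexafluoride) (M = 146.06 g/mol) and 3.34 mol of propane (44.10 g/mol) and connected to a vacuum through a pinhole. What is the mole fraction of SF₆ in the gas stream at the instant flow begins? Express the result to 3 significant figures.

0.189

Rate_i ∝ x_i/√M_i (Graham's law weighted by mole fraction), so the effusate composition follows n_i/√M_i.
So x_SF₆ in the escaping gas = (n_SF₆/√M_SF₆) / Σ(n_i/√M_i)
= (1.42/√146.06) / (1.42/√146.06 + 3.34/√44.10) = 0.1175/(0.1175 + 0.5030) = 0.189.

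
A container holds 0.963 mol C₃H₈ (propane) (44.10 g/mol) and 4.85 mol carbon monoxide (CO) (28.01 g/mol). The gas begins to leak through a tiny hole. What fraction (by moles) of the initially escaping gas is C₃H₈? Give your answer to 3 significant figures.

0.137

The effusion rate of species i is ∝ p_i/√M_i ∝ n_i/√M_i.
x_C₃H₈(eff) = (n_C₃H₈/√M_C₃H₈) / (n_C₃H₈/√M_C₃H₈ + n_CO/√M_CO)
= (0.963/√44.10) / (0.963/√44.10 + 4.85/√28.01) = 0.1450/(0.1450 + 0.9164) = 0.137.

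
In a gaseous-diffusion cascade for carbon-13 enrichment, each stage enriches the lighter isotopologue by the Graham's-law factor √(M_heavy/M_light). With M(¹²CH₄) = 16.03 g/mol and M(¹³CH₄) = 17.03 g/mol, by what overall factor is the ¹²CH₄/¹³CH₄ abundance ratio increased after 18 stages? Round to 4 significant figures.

Overall factor = α^18 with α = √(17.03/16.03), i.e. (17.03/16.03)^(18/2).
= 1.06238^9 = 1.724.

1.724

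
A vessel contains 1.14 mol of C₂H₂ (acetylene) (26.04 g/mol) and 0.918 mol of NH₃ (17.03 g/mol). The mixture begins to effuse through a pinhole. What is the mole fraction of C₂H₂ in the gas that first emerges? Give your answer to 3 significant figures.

Effusion rate of each component ∝ n_i/√M_i (partial pressure × 1/√M).
So x_C₂H₂ in the escaping gas = (n_C₂H₂/√M_C₂H₂) / Σ(n_i/√M_i)
= (1.14/√26.04) / (1.14/√26.04 + 0.918/√17.03) = 0.2234/(0.2234 + 0.2225) = 0.501.

0.501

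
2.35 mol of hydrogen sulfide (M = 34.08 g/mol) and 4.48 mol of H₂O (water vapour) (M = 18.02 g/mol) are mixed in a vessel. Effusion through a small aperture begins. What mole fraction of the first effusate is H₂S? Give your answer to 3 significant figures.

0.276

Effusion rate of each component ∝ n_i/√M_i (partial pressure × 1/√M).
x_H₂S(eff) = (n_H₂S/√M_H₂S) / (n_H₂S/√M_H₂S + n_H₂O/√M_H₂O)
= (2.35/√34.08) / (2.35/√34.08 + 4.48/√18.02) = 0.4025/(0.4025 + 1.055) = 0.276.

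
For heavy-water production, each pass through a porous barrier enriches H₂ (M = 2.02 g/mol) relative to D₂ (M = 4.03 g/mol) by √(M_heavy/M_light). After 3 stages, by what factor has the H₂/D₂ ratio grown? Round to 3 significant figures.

The single-stage factor is √(M_heavy/M_light), so 3 stages give [√(4.03/2.02)]^3 = (4.03/2.02)^(3/2).
= 1.99505^(3/2) = 2.82.

2.82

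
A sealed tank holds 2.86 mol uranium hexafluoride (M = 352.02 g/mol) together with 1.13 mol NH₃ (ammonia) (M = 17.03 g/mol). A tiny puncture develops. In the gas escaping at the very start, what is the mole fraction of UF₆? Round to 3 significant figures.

Effusion rate of each component ∝ n_i/√M_i (partial pressure × 1/√M).
Mole fraction of UF₆ in the effusate = (n_UF₆/√M_UF₆) / (n_UF₆/√M_UF₆ + n_NH₃/√M_NH₃)
= (2.86/√352.02) / (2.86/√352.02 + 1.13/√17.03) = 0.1524/(0.1524 + 0.2738) = 0.358.

0.358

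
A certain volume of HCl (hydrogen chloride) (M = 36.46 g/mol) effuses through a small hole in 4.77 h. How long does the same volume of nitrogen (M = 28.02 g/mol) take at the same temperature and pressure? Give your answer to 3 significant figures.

Using Graham's law: t_N₂/t_HCl = √(M_N₂/M_HCl) = √(28.02/36.46) = √0.7685 = 0.8766.
So the time for N₂ is 4.77 × 0.8766 = 4.18 h.

4.18 h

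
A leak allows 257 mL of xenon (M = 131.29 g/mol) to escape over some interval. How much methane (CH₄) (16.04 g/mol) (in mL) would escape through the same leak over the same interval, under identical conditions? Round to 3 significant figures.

Graham's law gives rate_CH₄/rate_Xe = √(M_Xe/M_CH₄) = √(131.29/16.04) = √8.185 = 2.861.
So the volume for CH₄ is 257 × 2.861 = 735 mL.

735 mL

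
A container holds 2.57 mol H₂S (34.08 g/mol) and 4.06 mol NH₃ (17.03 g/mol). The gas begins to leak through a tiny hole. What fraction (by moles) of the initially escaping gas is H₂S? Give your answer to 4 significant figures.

0.3091

The effusion rate of species i is ∝ p_i/√M_i ∝ n_i/√M_i.
Mole fraction of H₂S in the effusate = (n_H₂S/√M_H₂S) / (n_H₂S/√M_H₂S + n_NH₃/√M_NH₃)
= (2.57/√34.08) / (2.57/√34.08 + 4.06/√17.03) = 0.4402/(0.4402 + 0.9838) = 0.3091.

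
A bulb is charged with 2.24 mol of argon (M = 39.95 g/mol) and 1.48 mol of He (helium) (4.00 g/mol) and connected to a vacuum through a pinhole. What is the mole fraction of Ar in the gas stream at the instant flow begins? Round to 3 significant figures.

The effusion rate of species i is ∝ p_i/√M_i ∝ n_i/√M_i.
x_Ar(eff) = (n_Ar/√M_Ar) / (n_Ar/√M_Ar + n_He/√M_He)
= (2.24/√39.95) / (2.24/√39.95 + 1.48/√4.00) = 0.3544/(0.3544 + 0.7400) = 0.324.

0.324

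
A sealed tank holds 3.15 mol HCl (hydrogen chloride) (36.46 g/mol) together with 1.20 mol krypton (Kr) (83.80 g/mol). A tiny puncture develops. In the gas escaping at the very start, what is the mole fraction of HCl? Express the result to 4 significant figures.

The effusion rate of species i is ∝ p_i/√M_i ∝ n_i/√M_i.
Mole fraction of HCl in the effusate = (n_HCl/√M_HCl) / (n_HCl/√M_HCl + n_Kr/√M_Kr)
= (3.15/√36.46) / (3.15/√36.46 + 1.20/√83.80) = 0.5217/(0.5217 + 0.1311) = 0.7992.

0.7992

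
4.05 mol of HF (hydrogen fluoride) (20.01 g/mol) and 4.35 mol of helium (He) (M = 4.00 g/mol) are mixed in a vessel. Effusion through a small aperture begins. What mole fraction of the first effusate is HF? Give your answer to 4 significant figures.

Effusion rate of each component ∝ n_i/√M_i (partial pressure × 1/√M).
Mole fraction of HF in the effusate = (n_HF/√M_HF) / (n_HF/√M_HF + n_He/√M_He)
= (4.05/√20.01) / (4.05/√20.01 + 4.35/√4.00) = 0.9054/(0.9054 + 2.175) = 0.2939.

0.2939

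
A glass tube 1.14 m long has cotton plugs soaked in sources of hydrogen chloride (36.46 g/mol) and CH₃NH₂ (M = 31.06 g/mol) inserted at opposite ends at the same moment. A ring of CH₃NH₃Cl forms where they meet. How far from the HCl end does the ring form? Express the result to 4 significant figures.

Distances travelled in equal time are proportional to diffusion rates, so d_HCl/d_CH₃NH₂ = √(M_CH₃NH₂/M_HCl) = √(31.06/36.46) = 0.9230.
With d_HCl + d_CH₃NH₂ = 1.14 m, d_CH₃NH₂ = 1.14/(1 + 0.9230) = 0.5928 m.
d_HCl = 1.14 − 0.5928 = 0.5472 m.

0.5472 m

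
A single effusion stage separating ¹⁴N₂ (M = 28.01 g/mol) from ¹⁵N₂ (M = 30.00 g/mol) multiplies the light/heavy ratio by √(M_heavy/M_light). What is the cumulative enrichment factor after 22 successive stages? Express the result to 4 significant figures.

2.128

Each stage multiplies the ratio by α = √(30.00/28.01), so after 22 stages the overall factor is α^22 = (30.00/28.01)^(22/2).
= 1.07105^11 = 2.128.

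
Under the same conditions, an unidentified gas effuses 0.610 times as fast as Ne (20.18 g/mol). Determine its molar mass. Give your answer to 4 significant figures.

Graham's law gives rate_X/rate_Ne = √(M_Ne/M_X).
0.610 = √(20.18/M_X)
M_X = 20.18 / 0.610² = 20.18 / 0.3721 = 54.23 g/mol

54.23 g/mol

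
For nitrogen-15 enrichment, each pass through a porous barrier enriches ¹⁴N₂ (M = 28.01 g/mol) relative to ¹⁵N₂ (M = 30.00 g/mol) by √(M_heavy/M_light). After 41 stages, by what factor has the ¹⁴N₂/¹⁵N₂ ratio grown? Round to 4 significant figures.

Each stage multiplies the ratio by α = √(30.00/28.01), so after 41 stages the overall factor is α^41 = (30.00/28.01)^(41/2).
= 1.07105^(41/2) = 4.084.

4.084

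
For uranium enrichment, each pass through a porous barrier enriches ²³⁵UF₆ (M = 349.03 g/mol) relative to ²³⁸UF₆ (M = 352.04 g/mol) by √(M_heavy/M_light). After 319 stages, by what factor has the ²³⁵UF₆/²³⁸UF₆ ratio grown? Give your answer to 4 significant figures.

3.934

Each stage multiplies the ratio by α = √(352.04/349.03), so after 319 stages the overall factor is α^319 = (352.04/349.03)^(319/2).
= 1.00862^(319/2) = 3.934.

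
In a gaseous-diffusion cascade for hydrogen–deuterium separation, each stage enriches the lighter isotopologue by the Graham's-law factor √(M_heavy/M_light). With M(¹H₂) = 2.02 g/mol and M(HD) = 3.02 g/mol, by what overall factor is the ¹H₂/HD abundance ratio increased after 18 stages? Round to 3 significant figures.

37.3

After 18 stages the ratio has grown by (√(3.02/2.02))^18 = (3.02/2.02)^(18/2).
= 1.49505^9 = 37.3.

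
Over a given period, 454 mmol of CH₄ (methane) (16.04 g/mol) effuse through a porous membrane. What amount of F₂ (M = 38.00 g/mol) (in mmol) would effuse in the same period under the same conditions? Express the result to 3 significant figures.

From Graham's law, rate_F₂/rate_CH₄ = √(M_CH₄/M_F₂) = √(16.04/38.00) = √0.4221 = 0.6497.
So the amount for F₂ is 454 × 0.6497 = 295 mmol.

295 mmol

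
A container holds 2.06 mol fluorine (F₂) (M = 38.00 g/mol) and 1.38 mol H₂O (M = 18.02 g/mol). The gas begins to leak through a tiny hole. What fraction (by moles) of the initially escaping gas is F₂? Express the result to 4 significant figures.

Each component's effusion rate ∝ (its partial pressure)·(1/√M) ∝ n_i/√M_i.
So x_F₂ in the escaping gas = (n_F₂/√M_F₂) / Σ(n_i/√M_i)
= (2.06/√38.00) / (2.06/√38.00 + 1.38/√18.02) = 0.3342/(0.3342 + 0.3251) = 0.5069.

0.5069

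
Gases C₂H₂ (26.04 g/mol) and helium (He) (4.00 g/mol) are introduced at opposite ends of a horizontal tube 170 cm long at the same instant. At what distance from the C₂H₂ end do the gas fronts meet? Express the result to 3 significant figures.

47.9 cm

Distances travelled in equal time are proportional to diffusion rates, so d_C₂H₂/d_He = √(M_He/M_C₂H₂) = √(4.00/26.04) = 0.3919.
With d_C₂H₂ + d_He = 170 cm, d_He = 170/(1 + 0.3919) = 122.1 cm.
d_C₂H₂ = 170 − 122.1 = 47.9 cm.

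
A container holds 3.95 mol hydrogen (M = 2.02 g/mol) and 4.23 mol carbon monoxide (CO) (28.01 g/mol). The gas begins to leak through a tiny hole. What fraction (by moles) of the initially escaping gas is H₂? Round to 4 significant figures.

0.7766

The effusion rate of species i is ∝ p_i/√M_i ∝ n_i/√M_i.
x_H₂(eff) = (n_H₂/√M_H₂) / (n_H₂/√M_H₂ + n_CO/√M_CO)
= (3.95/√2.02) / (3.95/√2.02 + 4.23/√28.01) = 2.779/(2.779 + 0.7993) = 0.7766.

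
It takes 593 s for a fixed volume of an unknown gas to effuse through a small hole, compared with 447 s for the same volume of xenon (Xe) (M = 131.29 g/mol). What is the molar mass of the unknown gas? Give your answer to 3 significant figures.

Graham's law gives t_X/t_Xe = √(M_X/M_Xe).
593/447 = 1.327 = √(M_X/131.29)
M_X = 131.29 × 1.327² = 131.29 × 1.760 = 231 g/mol

231 g/mol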